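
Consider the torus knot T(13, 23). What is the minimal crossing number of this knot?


For a torus knot T(p, q) with gcd(p,q)=1,
the crossing number is min(p*(q-1), q*(p-1)).
p*(q-1) = 13*22 = 286
q*(p-1) = 23*12 = 276
min(286, 276) = 276

276


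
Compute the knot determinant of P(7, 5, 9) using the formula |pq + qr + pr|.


Step 1: Compute pq + qr + pr.
pq = 7*5 = 35
qr = 5*9 = 45
pr = 7*9 = 63
pq + qr + pr = 35 + 45 + 63 = 143
Step 2: Take absolute value.
det(P(7,5,9)) = |143| = 143

143


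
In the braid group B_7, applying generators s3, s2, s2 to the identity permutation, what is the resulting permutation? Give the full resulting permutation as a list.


Starting with identity [1, 2, 3, 4, 5, 6, 7].
Apply generators in sequence:
  After s3: [1, 2, 4, 3, 5, 6, 7]
  After s2: [1, 4, 2, 3, 5, 6, 7]
  After s2: [1, 2, 4, 3, 5, 6, 7]
Final permutation: [1, 2, 4, 3, 5, 6, 7]

[1, 2, 4, 3, 5, 6, 7]


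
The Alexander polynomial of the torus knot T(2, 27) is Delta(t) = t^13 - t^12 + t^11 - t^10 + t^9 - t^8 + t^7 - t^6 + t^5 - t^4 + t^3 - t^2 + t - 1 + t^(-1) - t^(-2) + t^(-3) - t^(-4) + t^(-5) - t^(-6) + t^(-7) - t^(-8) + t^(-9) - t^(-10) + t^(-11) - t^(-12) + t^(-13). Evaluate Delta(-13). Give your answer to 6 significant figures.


Substituting t = -13 into Delta(t) = t^13 - t^12 + t^11 - t^10 + t^9 - t^8 + t^7 - t^6 + t^5 - t^4 + t^3 - t^2 + t - 1 + t^(-1) - t^(-2) + t^(-3) - t^(-4) + t^(-5) - t^(-6) + t^(-7) - t^(-8) + t^(-9) - t^(-10) + t^(-11) - t^(-12) + t^(-13):
Term values: (-302875106592253) + (-23298085122481) + (-1792160394037) + (-137858491849) + (-10604499373) + (-815730721) + (-62748517) + (-4826809) + (-371293) + (-28561) + (-2197) + (-169) + (-13) + (-1) + (-0.0769231) + (-0.00591716) + (-0.000455166) + (-3.50128e-05) + (-2.69329e-06) + (-2.07176e-07) + (-1.59366e-08) + (-1.22589e-09) + (-9.42996e-11) + (-7.25382e-12) + (-5.57986e-13) + (-4.2922e-14) + (-3.30169e-15)
Sum = -3.281146988e+14
Rounded to 6 significant figures: -3.28115e+14

-3.28115e+14


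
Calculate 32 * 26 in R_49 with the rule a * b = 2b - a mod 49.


32 * 26 = 2*26 - 32 mod 49
= 52 - 32 mod 49
= 20 mod 49 = 20

20


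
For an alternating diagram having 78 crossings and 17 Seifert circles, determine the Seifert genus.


For alternating knots, g = (c - s + 1)/2.
= (78 - 17 + 1)/2
= 62/2 = 31

31


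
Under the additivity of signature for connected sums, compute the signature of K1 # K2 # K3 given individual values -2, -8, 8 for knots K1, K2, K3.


The signature is additive under connected sum.
signature(K1 # K2 # K3) = (-2) + (-8) + (8)
= -2

-2


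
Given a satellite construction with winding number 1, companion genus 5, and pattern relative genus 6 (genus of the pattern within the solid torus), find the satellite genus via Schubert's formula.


Schubert: g(satellite) = g_rel(pattern) + |winding| * g(companion),
where g_rel(pattern) is the genus of the pattern relative to the solid torus.
= 6 + 1 * 5
= 6 + 5 = 11

11


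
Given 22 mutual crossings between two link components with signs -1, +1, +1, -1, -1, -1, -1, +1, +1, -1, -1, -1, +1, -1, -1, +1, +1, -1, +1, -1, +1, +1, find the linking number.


Step 1: Count positive crossings: 10
Step 2: Count negative crossings: 12
Step 3: Sum of signs = 10 - 12 = -2
Step 4: Linking number = sum/2 = -2/2 = -1

-1


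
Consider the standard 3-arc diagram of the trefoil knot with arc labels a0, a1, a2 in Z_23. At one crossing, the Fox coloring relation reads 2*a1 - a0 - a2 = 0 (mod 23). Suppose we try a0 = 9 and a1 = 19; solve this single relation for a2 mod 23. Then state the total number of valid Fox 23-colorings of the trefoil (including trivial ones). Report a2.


Step 1: Apply the given crossing relation 2*a1 - a0 - a2 = 0 (mod 23).
  a2 = 2*a1 - a0 mod 23
  a2 = 2*19 - 9 mod 23
  a2 = 38 - 9 mod 23
  a2 = 29 mod 23 = 6
Step 2: The trefoil has determinant 3.
  Number of Fox p-colorings (p prime) is p^2 if p = 3, else p.
  Since 23 does not divide 3, only trivial (constant) colorings exist.
  (So the trial a0 = 9, a1 = 19 with a0 != a1 does NOT extend to a valid coloring of the whole trefoil: the other two crossing relations require 3*(a1 - a0) = 0 (mod 23), which fails.)
  Total colorings = 23
Step 3: a2 = 6, total Fox 23-colorings = 23

6


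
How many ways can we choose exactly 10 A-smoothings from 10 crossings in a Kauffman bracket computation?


We choose which 10 of 10 crossings get A-smoothings.
C(10, 10) = 10! / (10! * 0!)
= 1

1


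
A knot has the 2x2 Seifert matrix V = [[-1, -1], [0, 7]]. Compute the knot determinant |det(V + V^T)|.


Step 1: Form V + V^T where V = [[-1, -1], [0, 7]]
  V^T = [[-1, 0], [-1, 7]]
  V + V^T = [[-2, -1], [-1, 14]]
Step 2: det(V + V^T) = (-2)*14 - (-1)*(-1)
  = -28 - 1 = -29
Step 3: Knot determinant = |det(V + V^T)| = |-29| = 29

29


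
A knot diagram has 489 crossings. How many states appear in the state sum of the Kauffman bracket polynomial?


Each crossing contributes 2 choices (A-smoothing or B-smoothing).
Total states = 2^489 = 1598335257761788022467377781654101148543282249044465229239888363328190330275719997501596724768507889233831388734160190922469363547795602076820570112

1598335257761788022467377781654101148543282249044465229239888363328190330275719997501596724768507889233831388734160190922469363547795602076820570112


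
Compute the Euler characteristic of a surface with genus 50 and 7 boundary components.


chi = 2 - 2g - b
= 2 - 2*50 - 7
= 2 - 100 - 7 = -105

-105


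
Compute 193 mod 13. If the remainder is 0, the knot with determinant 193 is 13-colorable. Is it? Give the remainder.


Step 1: A knot is p-colorable if and only if p divides its determinant.
Step 2: Compute 193 mod 13.
193 = 14 * 13 + 11
Step 3: 193 mod 13 = 11
Step 4: The knot is 13-colorable: no

11


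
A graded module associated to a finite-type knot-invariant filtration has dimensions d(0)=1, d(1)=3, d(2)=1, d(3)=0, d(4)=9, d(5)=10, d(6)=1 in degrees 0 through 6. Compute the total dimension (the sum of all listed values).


Total dimension = d(0) + d(1) + ... + d(6)
= 1 + 3 + 1 + 0 + 9 + 10 + 1
= 25

25


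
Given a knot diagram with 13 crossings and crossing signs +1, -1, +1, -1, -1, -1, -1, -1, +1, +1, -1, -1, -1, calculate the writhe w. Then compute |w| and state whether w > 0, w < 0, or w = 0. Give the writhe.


Step 1: Count positive crossings (+1).
Positive crossings: 4
Step 2: Count negative crossings (-1).
Negative crossings: 9
Step 3: Writhe = (positive) - (negative)
w = 4 - 9 = -5
Step 4: |w| = 5, and w is negative

-5


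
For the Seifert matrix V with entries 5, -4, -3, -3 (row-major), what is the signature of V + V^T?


Step 1: V + V^T = [[10, -7], [-7, -6]]
Step 2: trace = 4, det = -109
Step 3: Discriminant = 4^2 - 4*(-109) = 452
Step 4: Eigenvalues: 12.6301, -8.63015
Step 5: Signature = (# positive eigenvalues) - (# negative eigenvalues) = 0

0


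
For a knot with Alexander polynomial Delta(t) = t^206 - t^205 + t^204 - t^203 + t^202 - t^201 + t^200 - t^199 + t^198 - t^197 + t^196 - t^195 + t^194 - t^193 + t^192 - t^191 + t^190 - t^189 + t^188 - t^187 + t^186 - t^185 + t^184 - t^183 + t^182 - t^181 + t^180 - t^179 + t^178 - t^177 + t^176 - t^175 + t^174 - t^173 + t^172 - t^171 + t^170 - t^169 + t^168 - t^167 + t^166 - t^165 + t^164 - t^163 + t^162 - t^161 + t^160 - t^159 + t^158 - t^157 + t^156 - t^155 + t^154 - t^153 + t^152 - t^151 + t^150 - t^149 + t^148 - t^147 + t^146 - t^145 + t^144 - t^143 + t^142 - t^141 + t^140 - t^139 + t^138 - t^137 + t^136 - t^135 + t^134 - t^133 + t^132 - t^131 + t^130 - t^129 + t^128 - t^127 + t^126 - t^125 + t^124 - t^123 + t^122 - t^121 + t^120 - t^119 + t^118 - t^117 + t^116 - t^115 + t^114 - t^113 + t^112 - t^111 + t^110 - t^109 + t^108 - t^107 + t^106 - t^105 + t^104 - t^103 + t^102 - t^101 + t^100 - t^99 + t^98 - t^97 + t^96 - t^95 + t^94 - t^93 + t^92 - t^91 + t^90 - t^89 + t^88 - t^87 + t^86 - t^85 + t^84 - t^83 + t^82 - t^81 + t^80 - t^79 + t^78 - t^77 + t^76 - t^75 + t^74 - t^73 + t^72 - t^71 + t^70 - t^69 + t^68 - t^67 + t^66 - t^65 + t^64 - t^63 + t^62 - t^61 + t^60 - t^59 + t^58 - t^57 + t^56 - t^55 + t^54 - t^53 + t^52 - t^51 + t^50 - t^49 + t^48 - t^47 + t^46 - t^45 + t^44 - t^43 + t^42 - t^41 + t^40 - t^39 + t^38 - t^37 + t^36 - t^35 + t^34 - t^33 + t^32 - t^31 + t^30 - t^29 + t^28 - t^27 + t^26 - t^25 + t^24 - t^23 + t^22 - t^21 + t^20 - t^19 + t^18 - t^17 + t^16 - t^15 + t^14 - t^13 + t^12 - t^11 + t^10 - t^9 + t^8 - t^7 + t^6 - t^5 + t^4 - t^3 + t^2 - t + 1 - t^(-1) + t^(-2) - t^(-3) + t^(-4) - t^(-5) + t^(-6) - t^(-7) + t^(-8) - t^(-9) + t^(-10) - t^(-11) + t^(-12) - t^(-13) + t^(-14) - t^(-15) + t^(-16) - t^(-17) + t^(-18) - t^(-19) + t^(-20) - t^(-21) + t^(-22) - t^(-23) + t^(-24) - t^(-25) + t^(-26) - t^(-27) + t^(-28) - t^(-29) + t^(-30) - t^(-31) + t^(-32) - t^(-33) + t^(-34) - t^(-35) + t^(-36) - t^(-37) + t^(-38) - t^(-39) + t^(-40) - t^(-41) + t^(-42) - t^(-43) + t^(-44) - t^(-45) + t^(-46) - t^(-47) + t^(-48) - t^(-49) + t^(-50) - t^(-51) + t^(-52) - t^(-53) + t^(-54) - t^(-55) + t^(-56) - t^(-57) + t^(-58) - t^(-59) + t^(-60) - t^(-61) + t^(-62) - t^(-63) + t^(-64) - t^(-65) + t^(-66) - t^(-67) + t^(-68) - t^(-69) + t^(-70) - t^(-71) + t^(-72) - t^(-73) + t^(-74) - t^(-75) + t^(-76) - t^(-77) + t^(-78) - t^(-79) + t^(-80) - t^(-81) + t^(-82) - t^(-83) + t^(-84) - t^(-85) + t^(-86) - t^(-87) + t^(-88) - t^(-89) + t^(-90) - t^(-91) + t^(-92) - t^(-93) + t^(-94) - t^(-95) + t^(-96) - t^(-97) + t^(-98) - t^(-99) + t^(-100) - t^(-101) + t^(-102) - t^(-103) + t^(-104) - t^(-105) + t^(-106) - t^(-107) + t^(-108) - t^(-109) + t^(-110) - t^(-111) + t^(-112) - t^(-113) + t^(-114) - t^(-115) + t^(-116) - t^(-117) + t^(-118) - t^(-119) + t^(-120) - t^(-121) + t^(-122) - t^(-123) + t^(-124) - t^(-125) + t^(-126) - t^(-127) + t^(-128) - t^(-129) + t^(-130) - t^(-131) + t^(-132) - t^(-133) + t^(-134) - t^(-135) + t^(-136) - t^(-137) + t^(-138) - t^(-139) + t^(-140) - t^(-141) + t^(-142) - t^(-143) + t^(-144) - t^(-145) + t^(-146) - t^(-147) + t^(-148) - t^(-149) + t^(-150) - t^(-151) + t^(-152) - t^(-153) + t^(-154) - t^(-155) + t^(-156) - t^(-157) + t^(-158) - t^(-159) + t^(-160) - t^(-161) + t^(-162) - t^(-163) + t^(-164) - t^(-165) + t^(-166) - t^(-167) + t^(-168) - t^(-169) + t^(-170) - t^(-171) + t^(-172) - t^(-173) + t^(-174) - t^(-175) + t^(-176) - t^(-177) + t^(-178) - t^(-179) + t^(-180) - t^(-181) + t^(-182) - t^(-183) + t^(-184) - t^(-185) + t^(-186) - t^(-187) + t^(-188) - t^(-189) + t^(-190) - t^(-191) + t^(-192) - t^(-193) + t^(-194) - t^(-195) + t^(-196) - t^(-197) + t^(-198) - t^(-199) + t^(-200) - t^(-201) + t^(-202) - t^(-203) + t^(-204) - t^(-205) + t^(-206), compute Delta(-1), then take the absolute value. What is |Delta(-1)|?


Step 1: The polynomial has 413 terms with alternating signs, exponents from 206 down to -206.
Step 2: Substitute t = -1. The i-th term has coefficient (-1)^i and exponent (m-i),
  so its value is (-1)^i * (-1)^(m-i) = (-1)^m = 1 for every i.
Step 3: All 413 terms equal 1, so Delta(-1) = 413 * (1) = 413
Step 4: |Delta(-1)| = 413

413


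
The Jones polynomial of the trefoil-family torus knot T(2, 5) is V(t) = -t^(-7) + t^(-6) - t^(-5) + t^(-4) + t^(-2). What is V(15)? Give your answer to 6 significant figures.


Substituting t = 15 into V(t) = -t^(-7) + t^(-6) - t^(-5) + t^(-4) + t^(-2):
  (-)t^(-7) = -5.85277e-09
  (+)t^(-6) = 8.77915e-08
  (-)t^(-5) = -1.31687e-06
  (+)t^(-4) = 1.97531e-05
  (+)t^(-2) = 0.00444444
Sum = (-5.85277e-09) + (8.77915e-08) + (-1.31687e-06) + (1.97531e-05) + (0.00444444)
= 0.004462962597
Rounded to 6 significant figures: 0.00446296

0.00446296


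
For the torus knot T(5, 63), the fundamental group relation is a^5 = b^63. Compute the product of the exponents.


The relation is a^5 = b^63.
Product of exponents = 5 * 63
= 315

315


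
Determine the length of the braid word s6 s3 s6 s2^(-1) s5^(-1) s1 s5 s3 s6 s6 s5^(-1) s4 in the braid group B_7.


The word length counts the number of generators (including inverses).
Listing each generator: s6, s3, s6, s2^(-1), s5^(-1), s1, s5, s3, s6, s6, s5^(-1), s4
There are 12 generators in this braid word.

12


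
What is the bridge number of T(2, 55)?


The bridge number of T(p,q) is min(p,q).
min(2, 55) = 2

2


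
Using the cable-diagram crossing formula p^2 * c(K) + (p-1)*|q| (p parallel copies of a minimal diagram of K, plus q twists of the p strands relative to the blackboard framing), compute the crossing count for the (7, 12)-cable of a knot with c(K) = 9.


Step 1: Each of the c(K) crossings of the companion diagram becomes p*p = p^2 crossings among the p parallel strands, and each of the |q| twists s_1 s_2 ... s_(p-1) adds (p-1) crossings.
  Crossings = p^2 * c(K) + (p-1)*|q|
Step 2: = 7^2 * 9 + (7-1)*12
Step 3: = 49*9 + 6*12
Step 4: = 441 + 72 = 513

513


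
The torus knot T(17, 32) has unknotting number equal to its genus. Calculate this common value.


For a torus knot T(p,q), both the unknotting number and genus equal (p-1)(q-1)/2.
= (17-1)(32-1)/2
= 16*31/2
= 496/2 = 248

248


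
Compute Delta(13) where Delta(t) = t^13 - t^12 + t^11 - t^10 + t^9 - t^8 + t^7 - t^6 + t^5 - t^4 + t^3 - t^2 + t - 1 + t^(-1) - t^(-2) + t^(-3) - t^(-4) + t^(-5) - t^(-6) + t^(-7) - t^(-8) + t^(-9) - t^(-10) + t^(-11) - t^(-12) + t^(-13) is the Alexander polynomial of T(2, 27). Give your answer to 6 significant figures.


Substituting t = 13 into Delta(t) = t^13 - t^12 + t^11 - t^10 + t^9 - t^8 + t^7 - t^6 + t^5 - t^4 + t^3 - t^2 + t - 1 + t^(-1) - t^(-2) + t^(-3) - t^(-4) + t^(-5) - t^(-6) + t^(-7) - t^(-8) + t^(-9) - t^(-10) + t^(-11) - t^(-12) + t^(-13):
Term values: (302875106592253) + (-23298085122481) + (1792160394037) + (-137858491849) + (10604499373) + (-815730721) + (62748517) + (-4826809) + (371293) + (-28561) + (2197) + (-169) + (13) + (-1) + (0.0769231) + (-0.00591716) + (0.000455166) + (-3.50128e-05) + (2.69329e-06) + (-2.07176e-07) + (1.59366e-08) + (-1.22589e-09) + (9.42996e-11) + (-7.25382e-12) + (5.57986e-13) + (-4.2922e-14) + (3.30169e-15)
Sum = 2.812411704e+14
Rounded to 6 significant figures: 2.81241e+14

2.81241e+14


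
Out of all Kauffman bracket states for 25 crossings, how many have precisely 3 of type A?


We choose which 3 of 25 crossings get A-smoothings.
C(25, 3) = 25! / (3! * 22!)
= 2300

2300


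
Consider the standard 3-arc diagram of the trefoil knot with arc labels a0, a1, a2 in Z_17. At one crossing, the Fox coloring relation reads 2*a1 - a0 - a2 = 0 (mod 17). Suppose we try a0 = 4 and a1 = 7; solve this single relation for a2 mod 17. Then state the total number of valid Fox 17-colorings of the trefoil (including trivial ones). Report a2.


Step 1: Apply the given crossing relation 2*a1 - a0 - a2 = 0 (mod 17).
  a2 = 2*a1 - a0 mod 17
  a2 = 2*7 - 4 mod 17
  a2 = 14 - 4 mod 17
  a2 = 10 mod 17 = 10
Step 2: The trefoil has determinant 3.
  Number of Fox p-colorings (p prime) is p^2 if p = 3, else p.
  Since 17 does not divide 3, only trivial (constant) colorings exist.
  (So the trial a0 = 4, a1 = 7 with a0 != a1 does NOT extend to a valid coloring of the whole trefoil: the other two crossing relations require 3*(a1 - a0) = 0 (mod 17), which fails.)
  Total colorings = 17
Step 3: a2 = 10, total Fox 17-colorings = 17

10


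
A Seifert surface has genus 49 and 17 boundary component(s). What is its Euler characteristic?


chi = 2 - 2g - b
= 2 - 2*49 - 17
= 2 - 98 - 17 = -113

-113


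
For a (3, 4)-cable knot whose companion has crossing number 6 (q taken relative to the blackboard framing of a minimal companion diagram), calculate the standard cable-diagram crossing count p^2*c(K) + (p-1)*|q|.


Step 1: Each of the c(K) crossings of the companion diagram becomes p*p = p^2 crossings among the p parallel strands, and each of the |q| twists s_1 s_2 ... s_(p-1) adds (p-1) crossings.
  Crossings = p^2 * c(K) + (p-1)*|q|
Step 2: = 3^2 * 6 + (3-1)*4
Step 3: = 9*6 + 2*4
Step 4: = 54 + 8 = 62

62


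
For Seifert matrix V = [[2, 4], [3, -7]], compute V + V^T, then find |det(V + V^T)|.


Step 1: Form V + V^T where V = [[2, 4], [3, -7]]
  V^T = [[2, 3], [4, -7]]
  V + V^T = [[4, 7], [7, -14]]
Step 2: det(V + V^T) = 4*(-14) - 7*7
  = -56 - 49 = -105
Step 3: Knot determinant = |det(V + V^T)| = |-105| = 105

105


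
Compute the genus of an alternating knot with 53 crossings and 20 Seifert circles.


For alternating knots, g = (c - s + 1)/2.
= (53 - 20 + 1)/2
= 34/2 = 17

17


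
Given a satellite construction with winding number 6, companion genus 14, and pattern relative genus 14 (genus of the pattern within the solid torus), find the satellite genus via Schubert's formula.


Schubert: g(satellite) = g_rel(pattern) + |winding| * g(companion),
where g_rel(pattern) is the genus of the pattern relative to the solid torus.
= 14 + 6 * 14
= 14 + 84 = 98

98


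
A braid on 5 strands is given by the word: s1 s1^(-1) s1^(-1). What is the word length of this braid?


The word length counts the number of generators (including inverses).
Listing each generator: s1, s1^(-1), s1^(-1)
There are 3 generators in this braid word.

3


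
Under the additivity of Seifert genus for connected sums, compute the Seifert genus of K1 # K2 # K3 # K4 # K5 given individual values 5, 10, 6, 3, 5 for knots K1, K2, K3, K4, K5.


The Seifert genus is additive under connected sum.
Seifert genus(K1 # K2 # K3 # K4 # K5) = (5) + (10) + (6) + (3) + (5)
= 29

29


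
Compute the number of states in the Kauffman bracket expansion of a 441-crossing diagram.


Each crossing contributes 2 choices (A-smoothing or B-smoothing).
Total states = 2^441 = 5678427533559428832416592249125035424637823130369672345949142181098744438385921275985867583701277855943457200048954515105739075223552

5678427533559428832416592249125035424637823130369672345949142181098744438385921275985867583701277855943457200048954515105739075223552


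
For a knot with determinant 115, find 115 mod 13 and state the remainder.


Step 1: A knot is p-colorable if and only if p divides its determinant.
Step 2: Compute 115 mod 13.
115 = 8 * 13 + 11
Step 3: 115 mod 13 = 11
Step 4: The knot is 13-colorable: no

11


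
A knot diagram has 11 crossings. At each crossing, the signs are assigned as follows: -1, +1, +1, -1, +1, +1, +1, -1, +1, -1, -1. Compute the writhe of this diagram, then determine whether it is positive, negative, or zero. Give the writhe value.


Step 1: Count positive crossings (+1).
Positive crossings: 6
Step 2: Count negative crossings (-1).
Negative crossings: 5
Step 3: Writhe = (positive) - (negative)
w = 6 - 5 = 1
Step 4: |w| = 1, and w is positive

1


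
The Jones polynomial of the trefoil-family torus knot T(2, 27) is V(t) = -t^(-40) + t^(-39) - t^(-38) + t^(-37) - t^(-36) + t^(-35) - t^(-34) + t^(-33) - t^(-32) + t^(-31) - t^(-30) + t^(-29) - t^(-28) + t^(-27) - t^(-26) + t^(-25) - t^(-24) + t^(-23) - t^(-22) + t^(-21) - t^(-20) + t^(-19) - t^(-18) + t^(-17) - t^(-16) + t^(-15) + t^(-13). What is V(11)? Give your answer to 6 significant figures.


Substituting t = 11 into V(t) = -t^(-40) + t^(-39) - t^(-38) + t^(-37) - t^(-36) + t^(-35) - t^(-34) + t^(-33) - t^(-32) + t^(-31) - t^(-30) + t^(-29) - t^(-28) + t^(-27) - t^(-26) + t^(-25) - t^(-24) + t^(-23) - t^(-22) + t^(-21) - t^(-20) + t^(-19) - t^(-18) + t^(-17) - t^(-16) + t^(-15) + t^(-13):
  (-)t^(-40) = -2.20949e-42
  (+)t^(-39) = 2.43044e-41
  (-)t^(-38) = -2.67349e-40
  (+)t^(-37) = 2.94083e-39
  (-)t^(-36) = -3.23492e-38
  (+)t^(-35) = 3.55841e-37
  (-)t^(-34) = -3.91425e-36
  (+)t^(-33) = 4.30568e-35
  (-)t^(-32) = -4.73624e-34
  (+)t^(-31) = 5.20987e-33
  (-)t^(-30) = -5.73086e-32
  (+)t^(-29) = 6.30394e-31
  (-)t^(-28) = -6.93433e-30
  (+)t^(-27) = 7.62777e-29
  (-)t^(-26) = -8.39055e-28
  (+)t^(-25) = 9.2296e-27
  (-)t^(-24) = -1.01526e-25
  (+)t^(-23) = 1.11678e-24
  (-)t^(-22) = -1.22846e-23
  (+)t^(-21) = 1.35131e-22
  (-)t^(-20) = -1.48644e-21
  (+)t^(-19) = 1.63508e-20
  (-)t^(-18) = -1.79859e-19
  (+)t^(-17) = 1.97845e-18
  (-)t^(-16) = -2.17629e-17
  (+)t^(-15) = 2.39392e-16
  (+)t^(-13) = 2.89664e-14
Sum = (-2.20949e-42) + (2.43044e-41) + (-2.67349e-40) + (2.94083e-39) + (-3.23492e-38) + (3.55841e-37) + (-3.91425e-36) + (4.30568e-35) + (-4.73624e-34) + (5.20987e-33) + (-5.73086e-32) + (6.30394e-31) + (-6.93433e-30) + (7.62777e-29) + (-8.39055e-28) + (9.2296e-27) + (-1.01526e-25) + (1.11678e-24) + (-1.22846e-23) + (1.35131e-22) + (-1.48644e-21) + (1.63508e-20) + (-1.79859e-19) + (1.97845e-18) + (-2.17629e-17) + (2.39392e-16) + (2.89664e-14)
= 2.918588069e-14
Rounded to 6 significant figures: 2.91859e-14

2.91859e-14


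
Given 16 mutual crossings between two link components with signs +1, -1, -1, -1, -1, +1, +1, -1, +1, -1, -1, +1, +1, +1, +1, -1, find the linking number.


Step 1: Count positive crossings: 8
Step 2: Count negative crossings: 8
Step 3: Sum of signs = 8 - 8 = 0
Step 4: Linking number = sum/2 = 0/2 = 0

0


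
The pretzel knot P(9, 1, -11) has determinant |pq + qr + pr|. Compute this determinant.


Step 1: Compute pq + qr + pr.
pq = 9*1 = 9
qr = 1*(-11) = -11
pr = 9*(-11) = -99
pq + qr + pr = 9 + (-11) + (-99) = -101
Step 2: Take absolute value.
det(P(9,1,-11)) = |-101| = 101

101


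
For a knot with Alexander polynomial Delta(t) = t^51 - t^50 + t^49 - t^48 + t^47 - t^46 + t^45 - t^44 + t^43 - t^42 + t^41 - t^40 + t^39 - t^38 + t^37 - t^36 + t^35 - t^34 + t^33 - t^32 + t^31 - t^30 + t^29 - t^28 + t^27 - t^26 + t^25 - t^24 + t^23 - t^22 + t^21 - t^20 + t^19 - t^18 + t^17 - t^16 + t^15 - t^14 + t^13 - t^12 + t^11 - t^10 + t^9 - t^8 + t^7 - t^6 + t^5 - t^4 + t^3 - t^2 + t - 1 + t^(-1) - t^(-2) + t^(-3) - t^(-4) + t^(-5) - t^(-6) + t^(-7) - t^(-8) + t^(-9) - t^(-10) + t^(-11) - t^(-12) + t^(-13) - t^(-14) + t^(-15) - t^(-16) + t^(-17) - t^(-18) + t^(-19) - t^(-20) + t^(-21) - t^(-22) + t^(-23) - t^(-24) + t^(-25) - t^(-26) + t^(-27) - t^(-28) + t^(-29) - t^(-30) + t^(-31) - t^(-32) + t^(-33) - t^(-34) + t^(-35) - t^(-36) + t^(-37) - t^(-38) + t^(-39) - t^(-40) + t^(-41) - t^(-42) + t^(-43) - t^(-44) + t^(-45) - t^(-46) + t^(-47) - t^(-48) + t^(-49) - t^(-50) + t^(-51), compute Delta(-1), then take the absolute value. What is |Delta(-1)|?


Step 1: The polynomial has 103 terms with alternating signs, exponents from 51 down to -51.
Step 2: Substitute t = -1. The i-th term has coefficient (-1)^i and exponent (m-i),
  so its value is (-1)^i * (-1)^(m-i) = (-1)^m = -1 for every i.
Step 3: All 103 terms equal -1, so Delta(-1) = 103 * (-1) = -103
Step 4: |Delta(-1)| = 103

103


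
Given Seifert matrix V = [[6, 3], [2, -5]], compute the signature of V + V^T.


Step 1: V + V^T = [[12, 5], [5, -10]]
Step 2: trace = 2, det = -145
Step 3: Discriminant = 2^2 - 4*(-145) = 584
Step 4: Eigenvalues: 13.083, -11.083
Step 5: Signature = (# positive eigenvalues) - (# negative eigenvalues) = 0

0


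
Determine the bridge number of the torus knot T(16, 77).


The bridge number of T(p,q) is min(p,q).
min(16, 77) = 16

16


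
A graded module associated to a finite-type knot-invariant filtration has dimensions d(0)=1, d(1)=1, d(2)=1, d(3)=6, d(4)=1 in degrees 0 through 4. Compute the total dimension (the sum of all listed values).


Total dimension = d(0) + d(1) + ... + d(4)
= 1 + 1 + 1 + 6 + 1
= 10

10


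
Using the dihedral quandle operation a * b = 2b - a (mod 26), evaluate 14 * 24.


14 * 24 = 2*24 - 14 mod 26
= 48 - 14 mod 26
= 34 mod 26 = 8

8


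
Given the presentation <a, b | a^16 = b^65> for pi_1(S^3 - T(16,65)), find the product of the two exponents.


The relation is a^16 = b^65.
Product of exponents = 16 * 65
= 1040

1040


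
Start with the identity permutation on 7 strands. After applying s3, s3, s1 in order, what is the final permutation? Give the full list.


Starting with identity [1, 2, 3, 4, 5, 6, 7].
Apply generators in sequence:
  After s3: [1, 2, 4, 3, 5, 6, 7]
  After s3: [1, 2, 3, 4, 5, 6, 7]
  After s1: [2, 1, 3, 4, 5, 6, 7]
Final permutation: [2, 1, 3, 4, 5, 6, 7]

[2, 1, 3, 4, 5, 6, 7]


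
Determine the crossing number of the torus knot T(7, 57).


For a torus knot T(p, q) with gcd(p,q)=1,
the crossing number is min(p*(q-1), q*(p-1)).
p*(q-1) = 7*56 = 392
q*(p-1) = 57*6 = 342
min(392, 342) = 342

342


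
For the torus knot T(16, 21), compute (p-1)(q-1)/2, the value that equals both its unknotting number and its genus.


For a torus knot T(p,q), both the unknotting number and genus equal (p-1)(q-1)/2.
= (16-1)(21-1)/2
= 15*20/2
= 300/2 = 150

150


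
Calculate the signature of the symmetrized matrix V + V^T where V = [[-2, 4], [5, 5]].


Step 1: V + V^T = [[-4, 9], [9, 10]]
Step 2: trace = 6, det = -121
Step 3: Discriminant = 6^2 - 4*(-121) = 520
Step 4: Eigenvalues: 14.4018, -8.40175
Step 5: Signature = (# positive eigenvalues) - (# negative eigenvalues) = 0

0


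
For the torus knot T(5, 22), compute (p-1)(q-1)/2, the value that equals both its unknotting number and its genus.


For a torus knot T(p,q), both the unknotting number and genus equal (p-1)(q-1)/2.
= (5-1)(22-1)/2
= 4*21/2
= 84/2 = 42

42


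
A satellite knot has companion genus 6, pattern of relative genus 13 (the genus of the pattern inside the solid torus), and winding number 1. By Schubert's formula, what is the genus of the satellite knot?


Schubert: g(satellite) = g_rel(pattern) + |winding| * g(companion),
where g_rel(pattern) is the genus of the pattern relative to the solid torus.
= 13 + 1 * 6
= 13 + 6 = 19

19


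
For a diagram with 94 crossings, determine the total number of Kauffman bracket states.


Each crossing contributes 2 choices (A-smoothing or B-smoothing).
Total states = 2^94 = 19807040628566084398385987584

19807040628566084398385987584


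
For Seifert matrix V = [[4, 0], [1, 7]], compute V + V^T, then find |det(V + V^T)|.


Step 1: Form V + V^T where V = [[4, 0], [1, 7]]
  V^T = [[4, 1], [0, 7]]
  V + V^T = [[8, 1], [1, 14]]
Step 2: det(V + V^T) = 8*14 - 1*1
  = 112 - 1 = 111
Step 3: Knot determinant = |det(V + V^T)| = |111| = 111

111


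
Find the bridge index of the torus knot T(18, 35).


The bridge number of T(p,q) is min(p,q).
min(18, 35) = 18

18


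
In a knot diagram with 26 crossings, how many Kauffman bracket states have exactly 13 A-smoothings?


We choose which 13 of 26 crossings get A-smoothings.
C(26, 13) = 26! / (13! * 13!)
= 10400600

10400600


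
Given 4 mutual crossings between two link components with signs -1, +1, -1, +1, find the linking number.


Step 1: Count positive crossings: 2
Step 2: Count negative crossings: 2
Step 3: Sum of signs = 2 - 2 = 0
Step 4: Linking number = sum/2 = 0/2 = 0

0


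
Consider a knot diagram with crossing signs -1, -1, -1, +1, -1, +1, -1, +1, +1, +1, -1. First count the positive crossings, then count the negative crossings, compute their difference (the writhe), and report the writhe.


Step 1: Count positive crossings (+1).
Positive crossings: 5
Step 2: Count negative crossings (-1).
Negative crossings: 6
Step 3: Writhe = (positive) - (negative)
w = 5 - 6 = -1
Step 4: |w| = 1, and w is negative

-1


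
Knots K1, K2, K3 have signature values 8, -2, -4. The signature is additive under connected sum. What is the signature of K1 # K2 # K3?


The signature is additive under connected sum.
signature(K1 # K2 # K3) = (8) + (-2) + (-4)
= 2

2


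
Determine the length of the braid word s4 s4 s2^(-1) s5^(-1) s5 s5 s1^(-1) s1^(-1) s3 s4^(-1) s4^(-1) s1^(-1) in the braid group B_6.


The word length counts the number of generators (including inverses).
Listing each generator: s4, s4, s2^(-1), s5^(-1), s5, s5, s1^(-1), s1^(-1), s3, s4^(-1), s4^(-1), s1^(-1)
There are 12 generators in this braid word.

12


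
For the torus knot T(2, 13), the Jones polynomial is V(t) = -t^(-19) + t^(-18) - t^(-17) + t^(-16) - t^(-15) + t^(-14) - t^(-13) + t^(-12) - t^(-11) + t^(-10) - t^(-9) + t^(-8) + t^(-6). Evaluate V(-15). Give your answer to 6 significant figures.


Substituting t = -15 into V(t) = -t^(-19) + t^(-18) - t^(-17) + t^(-16) - t^(-15) + t^(-14) - t^(-13) + t^(-12) - t^(-11) + t^(-10) - t^(-9) + t^(-8) + t^(-6):
  (-)t^(-19) = 4.51093e-23
  (+)t^(-18) = 6.76639e-22
  (-)t^(-17) = 1.01496e-20
  (+)t^(-16) = 1.52244e-19
  (-)t^(-15) = 2.28366e-18
  (+)t^(-14) = 3.42549e-17
  (-)t^(-13) = 5.13823e-16
  (+)t^(-12) = 7.70735e-15
  (-)t^(-11) = 1.1561e-13
  (+)t^(-10) = 1.73415e-12
  (-)t^(-9) = 2.60123e-11
  (+)t^(-8) = 3.90184e-10
  (+)t^(-6) = 8.77915e-08
Sum = (4.51093e-23) + (6.76639e-22) + (1.01496e-20) + (1.52244e-19) + (2.28366e-18) + (3.42549e-17) + (5.13823e-16) + (7.70735e-15) + (1.1561e-13) + (1.73415e-12) + (2.60123e-11) + (3.90184e-10) + (8.77915e-08)
= 8.820954994e-08
Rounded to 6 significant figures: 8.82095e-08

8.82095e-08


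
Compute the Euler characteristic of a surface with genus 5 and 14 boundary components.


chi = 2 - 2g - b
= 2 - 2*5 - 14
= 2 - 10 - 14 = -22

-22


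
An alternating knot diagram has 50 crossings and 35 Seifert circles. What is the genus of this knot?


For alternating knots, g = (c - s + 1)/2.
= (50 - 35 + 1)/2
= 16/2 = 8

8


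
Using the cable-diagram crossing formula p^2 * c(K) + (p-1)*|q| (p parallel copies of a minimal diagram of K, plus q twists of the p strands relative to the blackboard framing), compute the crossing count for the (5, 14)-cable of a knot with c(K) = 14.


Step 1: Each of the c(K) crossings of the companion diagram becomes p*p = p^2 crossings among the p parallel strands, and each of the |q| twists s_1 s_2 ... s_(p-1) adds (p-1) crossings.
  Crossings = p^2 * c(K) + (p-1)*|q|
Step 2: = 5^2 * 14 + (5-1)*14
Step 3: = 25*14 + 4*14
Step 4: = 350 + 56 = 406

406


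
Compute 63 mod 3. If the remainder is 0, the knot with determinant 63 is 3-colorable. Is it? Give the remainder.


Step 1: A knot is p-colorable if and only if p divides its determinant.
Step 2: Compute 63 mod 3.
63 = 21 * 3 + 0
Step 3: 63 mod 3 = 0
Step 4: The knot is 3-colorable: yes

0


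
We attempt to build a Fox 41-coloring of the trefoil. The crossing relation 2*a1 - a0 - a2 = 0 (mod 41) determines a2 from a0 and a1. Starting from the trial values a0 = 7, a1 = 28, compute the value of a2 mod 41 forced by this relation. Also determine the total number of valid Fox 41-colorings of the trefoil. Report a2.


Step 1: Apply the given crossing relation 2*a1 - a0 - a2 = 0 (mod 41).
  a2 = 2*a1 - a0 mod 41
  a2 = 2*28 - 7 mod 41
  a2 = 56 - 7 mod 41
  a2 = 49 mod 41 = 8
Step 2: The trefoil has determinant 3.
  Number of Fox p-colorings (p prime) is p^2 if p = 3, else p.
  Since 41 does not divide 3, only trivial (constant) colorings exist.
  (So the trial a0 = 7, a1 = 28 with a0 != a1 does NOT extend to a valid coloring of the whole trefoil: the other two crossing relations require 3*(a1 - a0) = 0 (mod 41), which fails.)
  Total colorings = 41
Step 3: a2 = 8, total Fox 41-colorings = 41

8


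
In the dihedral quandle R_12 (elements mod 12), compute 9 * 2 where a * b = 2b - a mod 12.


9 * 2 = 2*2 - 9 mod 12
= 4 - 9 mod 12
= -5 mod 12 = 7

7


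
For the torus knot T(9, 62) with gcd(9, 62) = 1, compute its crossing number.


For a torus knot T(p, q) with gcd(p,q)=1,
the crossing number is min(p*(q-1), q*(p-1)).
p*(q-1) = 9*61 = 549
q*(p-1) = 62*8 = 496
min(549, 496) = 496

496


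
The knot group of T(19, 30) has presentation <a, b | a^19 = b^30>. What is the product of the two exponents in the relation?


The relation is a^19 = b^30.
Product of exponents = 19 * 30
= 570

570


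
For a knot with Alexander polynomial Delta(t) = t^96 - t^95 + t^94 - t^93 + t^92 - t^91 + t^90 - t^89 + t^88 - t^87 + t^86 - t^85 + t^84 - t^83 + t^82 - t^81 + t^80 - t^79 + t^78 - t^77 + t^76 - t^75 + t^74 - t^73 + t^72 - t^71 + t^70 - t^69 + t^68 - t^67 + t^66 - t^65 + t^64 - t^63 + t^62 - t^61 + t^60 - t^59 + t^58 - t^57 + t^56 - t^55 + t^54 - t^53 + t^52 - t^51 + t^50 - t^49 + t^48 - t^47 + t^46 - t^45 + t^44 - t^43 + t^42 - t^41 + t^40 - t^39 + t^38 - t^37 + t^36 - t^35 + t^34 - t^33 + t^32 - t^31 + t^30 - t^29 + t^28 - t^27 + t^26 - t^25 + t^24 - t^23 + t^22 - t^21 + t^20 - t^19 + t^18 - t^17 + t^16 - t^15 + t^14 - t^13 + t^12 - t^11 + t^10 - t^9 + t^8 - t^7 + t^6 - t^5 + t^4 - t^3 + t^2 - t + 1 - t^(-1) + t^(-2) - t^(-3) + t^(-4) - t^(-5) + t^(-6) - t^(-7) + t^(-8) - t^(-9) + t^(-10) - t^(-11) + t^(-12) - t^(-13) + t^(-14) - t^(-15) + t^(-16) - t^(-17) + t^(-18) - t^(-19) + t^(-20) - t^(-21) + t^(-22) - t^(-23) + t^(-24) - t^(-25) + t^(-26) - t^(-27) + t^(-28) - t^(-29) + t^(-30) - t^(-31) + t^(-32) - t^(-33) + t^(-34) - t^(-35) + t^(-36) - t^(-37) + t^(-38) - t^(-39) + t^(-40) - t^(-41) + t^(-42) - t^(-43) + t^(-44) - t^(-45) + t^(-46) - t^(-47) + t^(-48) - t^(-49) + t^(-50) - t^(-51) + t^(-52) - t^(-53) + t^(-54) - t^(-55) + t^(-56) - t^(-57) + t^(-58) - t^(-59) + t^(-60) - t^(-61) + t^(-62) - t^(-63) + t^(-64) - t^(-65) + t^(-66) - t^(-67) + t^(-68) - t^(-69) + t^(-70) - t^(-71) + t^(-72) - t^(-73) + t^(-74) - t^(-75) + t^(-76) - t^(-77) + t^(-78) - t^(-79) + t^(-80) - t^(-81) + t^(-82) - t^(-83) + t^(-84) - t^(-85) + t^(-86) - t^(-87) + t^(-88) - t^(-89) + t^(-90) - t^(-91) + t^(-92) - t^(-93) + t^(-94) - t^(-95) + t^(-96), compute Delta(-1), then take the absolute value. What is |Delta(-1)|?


Step 1: The polynomial has 193 terms with alternating signs, exponents from 96 down to -96.
Step 2: Substitute t = -1. The i-th term has coefficient (-1)^i and exponent (m-i),
  so its value is (-1)^i * (-1)^(m-i) = (-1)^m = 1 for every i.
Step 3: All 193 terms equal 1, so Delta(-1) = 193 * (1) = 193
Step 4: |Delta(-1)| = 193

193


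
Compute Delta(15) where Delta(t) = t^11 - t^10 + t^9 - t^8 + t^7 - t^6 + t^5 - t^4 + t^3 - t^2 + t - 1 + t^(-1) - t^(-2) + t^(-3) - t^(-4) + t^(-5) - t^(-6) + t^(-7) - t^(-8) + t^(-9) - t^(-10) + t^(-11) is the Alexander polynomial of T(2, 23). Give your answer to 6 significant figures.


Substituting t = 15 into Delta(t) = t^11 - t^10 + t^9 - t^8 + t^7 - t^6 + t^5 - t^4 + t^3 - t^2 + t - 1 + t^(-1) - t^(-2) + t^(-3) - t^(-4) + t^(-5) - t^(-6) + t^(-7) - t^(-8) + t^(-9) - t^(-10) + t^(-11):
Term values: (8649755859375) + (-576650390625) + (38443359375) + (-2562890625) + (170859375) + (-11390625) + (759375) + (-50625) + (3375) + (-225) + (15) + (-1) + (0.0666667) + (-0.00444444) + (0.000296296) + (-1.97531e-05) + (1.31687e-06) + (-8.77915e-08) + (5.85277e-09) + (-3.90184e-10) + (2.60123e-11) + (-1.73415e-12) + (1.1561e-13)
Sum = 8.109146118e+12
Rounded to 6 significant figures: 8.10915e+12

8.10915e+12


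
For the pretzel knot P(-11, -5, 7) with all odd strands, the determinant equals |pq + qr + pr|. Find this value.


Step 1: Compute pq + qr + pr.
pq = (-11)*(-5) = 55
qr = (-5)*7 = -35
pr = (-11)*7 = -77
pq + qr + pr = 55 + (-35) + (-77) = -57
Step 2: Take absolute value.
det(P(-11,-5,7)) = |-57| = 57

57


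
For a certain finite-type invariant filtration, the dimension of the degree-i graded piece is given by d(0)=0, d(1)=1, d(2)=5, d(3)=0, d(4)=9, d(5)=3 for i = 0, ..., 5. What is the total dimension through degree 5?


Total dimension = d(0) + d(1) + ... + d(5)
= 0 + 1 + 5 + 0 + 9 + 3
= 18

18


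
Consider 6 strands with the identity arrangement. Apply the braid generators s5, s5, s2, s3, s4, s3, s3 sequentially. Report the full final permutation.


Starting with identity [1, 2, 3, 4, 5, 6].
Apply generators in sequence:
  After s5: [1, 2, 3, 4, 6, 5]
  After s5: [1, 2, 3, 4, 5, 6]
  After s2: [1, 3, 2, 4, 5, 6]
  After s3: [1, 3, 4, 2, 5, 6]
  After s4: [1, 3, 4, 5, 2, 6]
  After s3: [1, 3, 5, 4, 2, 6]
  After s3: [1, 3, 4, 5, 2, 6]
Final permutation: [1, 3, 4, 5, 2, 6]

[1, 3, 4, 5, 2, 6]


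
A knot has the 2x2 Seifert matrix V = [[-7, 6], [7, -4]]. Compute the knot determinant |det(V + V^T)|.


Step 1: Form V + V^T where V = [[-7, 6], [7, -4]]
  V^T = [[-7, 7], [6, -4]]
  V + V^T = [[-14, 13], [13, -8]]
Step 2: det(V + V^T) = (-14)*(-8) - 13*13
  = 112 - 169 = -57
Step 3: Knot determinant = |det(V + V^T)| = |-57| = 57

57


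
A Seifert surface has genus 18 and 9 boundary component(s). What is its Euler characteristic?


chi = 2 - 2g - b
= 2 - 2*18 - 9
= 2 - 36 - 9 = -43

-43


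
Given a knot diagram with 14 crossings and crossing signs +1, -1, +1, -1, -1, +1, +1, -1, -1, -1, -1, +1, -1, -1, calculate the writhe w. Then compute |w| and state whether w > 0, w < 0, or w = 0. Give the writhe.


Step 1: Count positive crossings (+1).
Positive crossings: 5
Step 2: Count negative crossings (-1).
Negative crossings: 9
Step 3: Writhe = (positive) - (negative)
w = 5 - 9 = -4
Step 4: |w| = 4, and w is negative

-4


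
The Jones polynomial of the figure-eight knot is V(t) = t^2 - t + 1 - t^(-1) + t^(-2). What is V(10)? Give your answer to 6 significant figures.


Substituting t = 10 into V(t) = t^2 - t + 1 - t^(-1) + t^(-2):
  (+)t^(2) = 100
  (-)t^(1) = -10
  (+)t^(0) = 1
  (-)t^(-1) = -0.1
  (+)t^(-2) = 0.01
Sum = (100) + (-10) + (1) + (-0.1) + (0.01)
= 90.91
Rounded to 6 significant figures: 90.91

90.91


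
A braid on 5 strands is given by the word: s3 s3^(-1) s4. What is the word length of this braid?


The word length counts the number of generators (including inverses).
Listing each generator: s3, s3^(-1), s4
There are 3 generators in this braid word.

3


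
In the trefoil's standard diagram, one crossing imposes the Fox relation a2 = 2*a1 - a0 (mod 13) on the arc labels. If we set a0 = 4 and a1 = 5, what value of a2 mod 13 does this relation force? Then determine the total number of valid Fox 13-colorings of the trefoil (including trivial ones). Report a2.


Step 1: Apply the given crossing relation 2*a1 - a0 - a2 = 0 (mod 13).
  a2 = 2*a1 - a0 mod 13
  a2 = 2*5 - 4 mod 13
  a2 = 10 - 4 mod 13
  a2 = 6 mod 13 = 6
Step 2: The trefoil has determinant 3.
  Number of Fox p-colorings (p prime) is p^2 if p = 3, else p.
  Since 13 does not divide 3, only trivial (constant) colorings exist.
  (So the trial a0 = 4, a1 = 5 with a0 != a1 does NOT extend to a valid coloring of the whole trefoil: the other two crossing relations require 3*(a1 - a0) = 0 (mod 13), which fails.)
  Total colorings = 13
Step 3: a2 = 6, total Fox 13-colorings = 13

6


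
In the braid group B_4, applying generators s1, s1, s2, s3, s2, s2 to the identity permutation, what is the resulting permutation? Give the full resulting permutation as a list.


Starting with identity [1, 2, 3, 4].
Apply generators in sequence:
  After s1: [2, 1, 3, 4]
  After s1: [1, 2, 3, 4]
  After s2: [1, 3, 2, 4]
  After s3: [1, 3, 4, 2]
  After s2: [1, 4, 3, 2]
  After s2: [1, 3, 4, 2]
Final permutation: [1, 3, 4, 2]

[1, 3, 4, 2]


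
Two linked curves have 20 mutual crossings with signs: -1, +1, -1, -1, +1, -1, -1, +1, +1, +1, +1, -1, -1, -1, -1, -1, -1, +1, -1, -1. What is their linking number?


Step 1: Count positive crossings: 7
Step 2: Count negative crossings: 13
Step 3: Sum of signs = 7 - 13 = -6
Step 4: Linking number = sum/2 = -6/2 = -3

-3


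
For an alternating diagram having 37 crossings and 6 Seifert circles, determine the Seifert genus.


For alternating knots, g = (c - s + 1)/2.
= (37 - 6 + 1)/2
= 32/2 = 16

16


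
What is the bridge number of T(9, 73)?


The bridge number of T(p,q) is min(p,q).
min(9, 73) = 9

9


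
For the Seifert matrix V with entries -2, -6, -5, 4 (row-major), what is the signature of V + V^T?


Step 1: V + V^T = [[-4, -11], [-11, 8]]
Step 2: trace = 4, det = -153
Step 3: Discriminant = 4^2 - 4*(-153) = 628
Step 4: Eigenvalues: 14.53, -10.53
Step 5: Signature = (# positive eigenvalues) - (# negative eigenvalues) = 0

0


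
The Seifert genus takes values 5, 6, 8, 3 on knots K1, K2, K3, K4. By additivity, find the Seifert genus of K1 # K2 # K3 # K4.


The Seifert genus is additive under connected sum.
Seifert genus(K1 # K2 # K3 # K4) = (5) + (6) + (8) + (3)
= 22

22


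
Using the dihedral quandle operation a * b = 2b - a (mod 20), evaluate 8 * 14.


8 * 14 = 2*14 - 8 mod 20
= 28 - 8 mod 20
= 20 mod 20 = 0

0


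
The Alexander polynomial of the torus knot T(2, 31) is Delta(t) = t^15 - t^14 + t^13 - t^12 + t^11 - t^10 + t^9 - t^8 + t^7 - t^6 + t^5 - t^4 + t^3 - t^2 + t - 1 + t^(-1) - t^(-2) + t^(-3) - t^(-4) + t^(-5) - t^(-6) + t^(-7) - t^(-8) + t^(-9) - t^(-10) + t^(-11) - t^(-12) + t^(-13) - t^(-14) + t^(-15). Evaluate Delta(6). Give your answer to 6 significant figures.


Substituting t = 6 into Delta(t) = t^15 - t^14 + t^13 - t^12 + t^11 - t^10 + t^9 - t^8 + t^7 - t^6 + t^5 - t^4 + t^3 - t^2 + t - 1 + t^(-1) - t^(-2) + t^(-3) - t^(-4) + t^(-5) - t^(-6) + t^(-7) - t^(-8) + t^(-9) - t^(-10) + t^(-11) - t^(-12) + t^(-13) - t^(-14) + t^(-15):
Term values: (470184984576) + (-78364164096) + (13060694016) + (-2176782336) + (362797056) + (-60466176) + (10077696) + (-1679616) + (279936) + (-46656) + (7776) + (-1296) + (216) + (-36) + (6) + (-1) + (0.166667) + (-0.0277778) + (0.00462963) + (-0.000771605) + (0.000128601) + (-2.14335e-05) + (3.57225e-06) + (-5.95374e-07) + (9.9229e-08) + (-1.65382e-08) + (2.75636e-09) + (-4.59394e-10) + (7.65656e-11) + (-1.27609e-11) + (2.12682e-12)
Sum = 4.030157011e+11
Rounded to 6 significant figures: 4.03016e+11

4.03016e+11
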